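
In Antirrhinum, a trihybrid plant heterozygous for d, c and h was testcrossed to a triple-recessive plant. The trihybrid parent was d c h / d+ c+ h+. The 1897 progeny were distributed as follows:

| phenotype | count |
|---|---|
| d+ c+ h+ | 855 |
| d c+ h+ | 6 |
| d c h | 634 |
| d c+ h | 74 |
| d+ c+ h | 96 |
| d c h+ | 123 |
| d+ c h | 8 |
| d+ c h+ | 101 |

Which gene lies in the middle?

d

The two rarest classes, d+ c h and d c+ h+, are the double crossovers. Comparing them with the parentals, only the d allele has switched, so d is the middle locus and the order is h – d – c.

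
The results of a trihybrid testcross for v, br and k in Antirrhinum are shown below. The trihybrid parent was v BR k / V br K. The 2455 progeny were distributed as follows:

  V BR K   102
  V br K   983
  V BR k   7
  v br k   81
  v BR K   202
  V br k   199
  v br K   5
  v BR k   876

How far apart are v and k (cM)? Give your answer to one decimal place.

16.8 cM

The two rarest classes, V BR k and v br K, are the double crossovers. Comparing them with the parentals, only the v allele has switched, so v is the middle locus and the order is br – v – k.
Crossovers in the v–k interval produce the single-crossover classes v BR K and V br k (202 + 199 = 401) plus the double crossovers (12).
RF(v–k) = (401 + 12) / 2455 = 413/2455 = 0.1682 → 16.8 cM.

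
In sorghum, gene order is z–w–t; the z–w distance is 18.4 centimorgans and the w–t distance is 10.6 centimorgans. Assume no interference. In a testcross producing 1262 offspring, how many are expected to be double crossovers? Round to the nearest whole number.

25

Map distances give recombination frequencies of 0.184 and 0.106 for the two intervals.
With no interference, expected double-crossover frequency = 0.184 × 0.106 = 0.01950.
Expected number = 0.01950 × 1262 = 24.61 ≈ 25.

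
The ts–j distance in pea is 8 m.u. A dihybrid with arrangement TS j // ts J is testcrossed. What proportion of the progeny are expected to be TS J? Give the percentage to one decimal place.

A map distance of 8 m.u. corresponds to a recombination frequency of 0.080.
The F1 is TS j / ts J, so TS J is a recombinant gamete class with expected frequency r/2 = 0.080/2 = 0.0400.
That is 0.0400 = 4.0% of the progeny.

4.0%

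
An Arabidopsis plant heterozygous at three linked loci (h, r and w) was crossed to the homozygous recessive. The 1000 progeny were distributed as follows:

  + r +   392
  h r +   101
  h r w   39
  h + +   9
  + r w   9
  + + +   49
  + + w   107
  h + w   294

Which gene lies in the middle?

The two most frequent reciprocal classes, h + w and + r +, are the parental types, so the F1 was h + w / + r +.
The two rarest classes, h + + and + r w, are the double crossovers. Comparing them with the parentals, only the w allele has switched, so w is the middle locus and the order is h – w – r.

w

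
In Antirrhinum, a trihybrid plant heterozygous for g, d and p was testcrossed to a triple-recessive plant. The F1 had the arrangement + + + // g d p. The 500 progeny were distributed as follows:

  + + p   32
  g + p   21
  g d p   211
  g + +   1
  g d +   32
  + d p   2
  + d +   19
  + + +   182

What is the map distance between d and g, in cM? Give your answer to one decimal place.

The two rarest classes, g + + and + d p, are the double crossovers. Comparing them with the parentals, only the g allele has switched, so g is the middle locus and the order is p – g – d.
Crossovers in the g–d interval produce the single-crossover classes + d + and g + p (19 + 21 = 40) plus the double crossovers (3).
RF(g–d) = (40 + 3) / 500 = 43/500 = 0.0860 → 8.6 cM.

8.6 cM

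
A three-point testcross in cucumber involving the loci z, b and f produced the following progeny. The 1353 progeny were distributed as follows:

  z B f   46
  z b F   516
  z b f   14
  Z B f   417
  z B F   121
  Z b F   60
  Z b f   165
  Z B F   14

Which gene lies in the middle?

f

The two most frequent reciprocal classes, z b F and Z B f, are the parental types, so the F1 was z b F / Z B f.
The two rarest classes, z b f and Z B F, are the double crossovers. Comparing them with the parentals, only the f allele has switched, so f is the middle locus and the order is b – f – z.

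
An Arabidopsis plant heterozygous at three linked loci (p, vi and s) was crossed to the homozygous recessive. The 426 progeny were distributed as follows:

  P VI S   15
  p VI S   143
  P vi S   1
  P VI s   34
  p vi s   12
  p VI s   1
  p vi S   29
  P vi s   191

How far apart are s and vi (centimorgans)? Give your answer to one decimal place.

15.3 centimorgans

The two most frequent reciprocal classes, P vi s and p VI S, are the parental types, so the F1 was P vi s / p VI S.
The two rarest classes, P vi S and p VI s, are the double crossovers. Comparing them with the parentals, only the s allele has switched, so s is the middle locus and the order is p – s – vi.
Crossovers in the s–vi interval produce the single-crossover classes P VI s and p vi S (34 + 29 = 63) plus the double crossovers (2).
RF(s–vi) = (63 + 2) / 426 = 65/426 = 0.1526 → 15.3 centimorgans.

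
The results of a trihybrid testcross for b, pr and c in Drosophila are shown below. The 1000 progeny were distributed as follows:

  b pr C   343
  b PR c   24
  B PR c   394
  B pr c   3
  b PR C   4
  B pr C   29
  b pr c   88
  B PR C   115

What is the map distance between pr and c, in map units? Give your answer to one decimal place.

The two most frequent reciprocal classes, B PR c and b pr C, are the parental types, so the F1 was B PR c / b pr C.
The two rarest classes, B pr c and b PR C, are the double crossovers. Comparing them with the parentals, only the pr allele has switched, so pr is the middle locus and the order is c – pr – b.
Crossovers in the c–pr interval produce the single-crossover classes B PR C and b pr c (115 + 88 = 203) plus the double crossovers (7).
RF(c–pr) = (203 + 7) / 1000 = 210/1000 = 0.2100 → 21.0 map units.

21.0 map units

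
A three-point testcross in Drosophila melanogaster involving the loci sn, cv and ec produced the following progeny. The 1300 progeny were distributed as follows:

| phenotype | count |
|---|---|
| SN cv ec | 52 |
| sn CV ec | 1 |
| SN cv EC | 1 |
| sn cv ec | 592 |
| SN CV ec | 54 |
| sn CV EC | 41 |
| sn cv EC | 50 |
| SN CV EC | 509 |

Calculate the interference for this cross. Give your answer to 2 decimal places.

The two most frequent reciprocal classes, sn cv ec and SN CV EC, are the parental types, so the F1 was sn cv ec / SN CV EC.
The two rarest classes, sn CV ec and SN cv EC, are the double crossovers. Comparing them with the parentals, only the cv allele has switched, so cv is the middle locus and the order is sn – cv – ec.
sn–cv: (93 + 2)/1300 = 0.0731; cv–ec: (104 + 2)/1300 = 0.0815.
Expected DCO frequency = 0.0731 × 0.0815 ≈ 0.00596; observed = 2/1300 ≈ 0.00154.
Coefficient of coincidence = 0.00154/0.00596 ≈ 0.26; interference = 1 − 0.26 = 0.74.

0.74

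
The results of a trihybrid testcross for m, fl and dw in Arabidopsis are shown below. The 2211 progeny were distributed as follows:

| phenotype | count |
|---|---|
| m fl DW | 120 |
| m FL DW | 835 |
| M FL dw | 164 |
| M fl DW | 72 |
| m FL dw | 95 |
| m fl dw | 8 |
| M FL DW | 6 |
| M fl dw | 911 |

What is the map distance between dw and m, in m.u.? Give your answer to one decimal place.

The two most frequent reciprocal classes, m FL DW and M fl dw, are the parental types, so the F1 was m FL DW / M fl dw.
The two rarest classes, M FL DW and m fl dw, are the double crossovers. Comparing them with the parentals, only the m allele has switched, so m is the middle locus and the order is fl – m – dw.
Crossovers in the m–dw interval produce the single-crossover classes m FL dw and M fl DW (95 + 72 = 167) plus the double crossovers (14).
RF(m–dw) = (167 + 14) / 2211 = 181/2211 = 0.0819 → 8.2 m.u.

8.2 m.u.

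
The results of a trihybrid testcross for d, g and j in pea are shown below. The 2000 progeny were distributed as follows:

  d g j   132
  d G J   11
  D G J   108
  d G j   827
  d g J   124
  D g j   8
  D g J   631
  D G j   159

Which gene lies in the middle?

j

The two most frequent reciprocal classes, D g J and d G j, are the parental types, so the F1 was D g J / d G j.
The two rarest classes, D g j and d G J, are the double crossovers. Comparing them with the parentals, only the j allele has switched, so j is the middle locus and the order is d – j – g.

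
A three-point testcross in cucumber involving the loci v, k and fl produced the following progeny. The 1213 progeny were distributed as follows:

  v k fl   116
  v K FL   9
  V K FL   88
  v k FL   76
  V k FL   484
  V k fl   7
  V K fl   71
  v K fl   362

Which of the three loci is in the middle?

fl

The two most frequent reciprocal classes, V k FL and v K fl, are the parental types, so the F1 was V k FL / v K fl.
The two rarest classes, V k fl and v K FL, are the double crossovers. Comparing them with the parentals, only the fl allele has switched, so fl is the middle locus and the order is k – fl – v.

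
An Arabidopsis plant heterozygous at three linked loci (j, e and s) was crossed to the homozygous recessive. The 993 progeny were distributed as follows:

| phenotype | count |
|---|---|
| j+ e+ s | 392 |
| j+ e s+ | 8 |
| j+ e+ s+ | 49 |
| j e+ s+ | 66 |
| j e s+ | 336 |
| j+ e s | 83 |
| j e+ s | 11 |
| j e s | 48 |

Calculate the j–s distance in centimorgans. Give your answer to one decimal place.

The two most frequent reciprocal classes, j+ e+ s and j e s+, are the parental types, so the F1 was j+ e+ s / j e s+.
The two rarest classes, j e+ s and j+ e s+, are the double crossovers. Comparing them with the parentals, only the j allele has switched, so j is the middle locus and the order is e – j – s.
Crossovers in the j–s interval produce the single-crossover classes j+ e+ s+ and j e s (49 + 48 = 97) plus the double crossovers (19).
RF(j–s) = (97 + 19) / 993 = 116/993 = 0.1168 → 11.7 centimorgans.

11.7 centimorgans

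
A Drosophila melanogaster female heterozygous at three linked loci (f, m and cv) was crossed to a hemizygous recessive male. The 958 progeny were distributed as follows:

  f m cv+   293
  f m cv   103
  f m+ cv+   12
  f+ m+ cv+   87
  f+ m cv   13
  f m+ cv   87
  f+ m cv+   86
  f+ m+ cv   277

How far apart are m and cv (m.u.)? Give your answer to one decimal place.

22.4 m.u.

The two most frequent reciprocal classes, f m cv+ and f+ m+ cv, are the parental types, so the F1 was f m cv+ / f+ m+ cv.
The two rarest classes, f m+ cv+ and f+ m cv, are the double crossovers. Comparing them with the parentals, only the m allele has switched, so m is the middle locus and the order is cv – m – f.
Crossovers in the cv–m interval produce the single-crossover classes f m cv and f+ m+ cv+ (103 + 87 = 190) plus the double crossovers (25).
RF(cv–m) = (190 + 25) / 958 = 215/958 = 0.2244 → 22.4 m.u.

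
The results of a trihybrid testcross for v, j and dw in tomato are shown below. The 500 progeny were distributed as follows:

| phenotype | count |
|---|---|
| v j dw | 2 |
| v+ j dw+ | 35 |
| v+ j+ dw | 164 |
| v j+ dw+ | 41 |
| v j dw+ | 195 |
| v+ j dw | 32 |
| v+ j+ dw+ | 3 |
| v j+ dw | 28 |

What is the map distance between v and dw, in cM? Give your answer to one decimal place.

13.6 cM

The two most frequent reciprocal classes, v j dw+ and v+ j+ dw, are the parental types, so the F1 was v j dw+ / v+ j+ dw.
The two rarest classes, v j dw and v+ j+ dw+, are the double crossovers. Comparing them with the parentals, only the dw allele has switched, so dw is the middle locus and the order is j – dw – v.
Crossovers in the dw–v interval produce the single-crossover classes v+ j dw+ and v j+ dw (35 + 28 = 63) plus the double crossovers (5).
RF(dw–v) = (63 + 5) / 500 = 68/500 = 0.1360 → 13.6 cM.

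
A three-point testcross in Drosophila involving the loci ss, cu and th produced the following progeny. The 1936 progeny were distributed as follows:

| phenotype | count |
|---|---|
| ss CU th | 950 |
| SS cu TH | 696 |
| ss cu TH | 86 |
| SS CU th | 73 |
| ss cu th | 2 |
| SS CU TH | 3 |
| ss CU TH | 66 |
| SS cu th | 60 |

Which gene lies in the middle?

cu

The two most frequent reciprocal classes, ss CU th and SS cu TH, are the parental types, so the F1 was ss CU th / SS cu TH.
The two rarest classes, ss cu th and SS CU TH, are the double crossovers. Comparing them with the parentals, only the cu allele has switched, so cu is the middle locus and the order is th – cu – ss.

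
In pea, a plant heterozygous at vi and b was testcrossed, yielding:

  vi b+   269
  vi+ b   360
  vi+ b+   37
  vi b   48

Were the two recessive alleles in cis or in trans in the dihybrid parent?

The two most frequent classes are vi+ b (360) and vi b+ (269); these are the parental (non-recombinant) types.
So the F1 carried vi+ b on one chromosome and vi b+ on the other — the recessive alleles are on opposite chromosomes (trans / repulsion).

trans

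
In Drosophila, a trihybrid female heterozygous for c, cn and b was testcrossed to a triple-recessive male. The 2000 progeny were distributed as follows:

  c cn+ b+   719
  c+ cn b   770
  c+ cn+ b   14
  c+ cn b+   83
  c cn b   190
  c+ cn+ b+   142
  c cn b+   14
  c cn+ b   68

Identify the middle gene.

The two most frequent reciprocal classes, c+ cn b and c cn+ b+, are the parental types, so the F1 was c+ cn b / c cn+ b+.
The two rarest classes, c+ cn+ b and c cn b+, are the double crossovers. Comparing them with the parentals, only the cn allele has switched, so cn is the middle locus and the order is b – cn – c.

cn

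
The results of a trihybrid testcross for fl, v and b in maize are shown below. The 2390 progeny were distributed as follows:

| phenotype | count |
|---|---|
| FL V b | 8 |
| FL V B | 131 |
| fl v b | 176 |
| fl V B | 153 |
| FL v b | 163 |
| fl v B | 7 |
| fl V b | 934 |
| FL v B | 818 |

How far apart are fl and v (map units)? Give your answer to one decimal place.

The two most frequent reciprocal classes, FL v B and fl V b, are the parental types, so the F1 was FL v B / fl V b.
The two rarest classes, fl v B and FL V b, are the double crossovers. Comparing them with the parentals, only the fl allele has switched, so fl is the middle locus and the order is b – fl – v.
Crossovers in the fl–v interval produce the single-crossover classes FL V B and fl v b (131 + 176 = 307) plus the double crossovers (15).
RF(fl–v) = (307 + 15) / 2390 = 322/2390 = 0.1347 → 13.5 map units.

13.5 map units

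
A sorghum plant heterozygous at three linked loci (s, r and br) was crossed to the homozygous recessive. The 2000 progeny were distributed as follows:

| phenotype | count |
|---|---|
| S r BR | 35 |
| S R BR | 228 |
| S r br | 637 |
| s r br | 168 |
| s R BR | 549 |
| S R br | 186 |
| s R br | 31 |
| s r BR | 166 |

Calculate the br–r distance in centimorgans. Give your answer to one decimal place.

The two most frequent reciprocal classes, S r br and s R BR, are the parental types, so the F1 was S r br / s R BR.
The two rarest classes, S r BR and s R br, are the double crossovers. Comparing them with the parentals, only the br allele has switched, so br is the middle locus and the order is s – br – r.
Crossovers in the br–r interval produce the single-crossover classes S R br and s r BR (186 + 166 = 352) plus the double crossovers (66).
RF(br–r) = (352 + 66) / 2000 = 418/2000 = 0.2090 → 20.9 centimorgans.

20.9 centimorgans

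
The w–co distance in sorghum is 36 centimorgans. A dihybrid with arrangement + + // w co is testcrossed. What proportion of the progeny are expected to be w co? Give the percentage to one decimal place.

A map distance of 36 centimorgans corresponds to a recombination frequency of 0.360.
The F1 is + + / w co, so w co is a parental gamete class with expected frequency (1 − r)/2 = 0.640/2 = 0.3200.
That is 0.3200 = 32.0% of the progeny.

32.0%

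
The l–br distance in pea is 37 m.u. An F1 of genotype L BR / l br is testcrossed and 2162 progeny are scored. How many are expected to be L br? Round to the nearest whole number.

A map distance of 37 m.u. corresponds to a recombination frequency of 0.370.
The F1 is L BR / l br, so L br is a recombinant gamete class with expected frequency r/2 = 0.370/2 = 0.1850.
Expected number = 0.1850 × 2162 = 399.97 ≈ 400.

400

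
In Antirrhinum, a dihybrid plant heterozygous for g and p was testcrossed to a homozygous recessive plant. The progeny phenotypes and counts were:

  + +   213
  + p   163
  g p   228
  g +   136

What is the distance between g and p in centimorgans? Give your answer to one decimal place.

40.4 centimorgans

The two most frequent classes, + + (213) and g p (228), are the parental types, so the F1 was + + / g p.
The recombinant classes are + p and g +: 163 + 136 = 299.
Recombination frequency = 299/740 = 0.4041 ≈ 40.4%, i.e. 40.4 centimorgans.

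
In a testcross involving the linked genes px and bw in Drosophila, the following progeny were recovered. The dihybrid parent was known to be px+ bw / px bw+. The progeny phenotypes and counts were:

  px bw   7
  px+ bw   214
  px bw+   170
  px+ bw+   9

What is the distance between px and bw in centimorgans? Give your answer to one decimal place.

The recombinant classes are px+ bw+ and px bw: 9 + 7 = 16.
Recombination frequency = 16/400 = 0.0400 ≈ 4.0%, i.e. 4.0 centimorgans.

4.0 centimorgans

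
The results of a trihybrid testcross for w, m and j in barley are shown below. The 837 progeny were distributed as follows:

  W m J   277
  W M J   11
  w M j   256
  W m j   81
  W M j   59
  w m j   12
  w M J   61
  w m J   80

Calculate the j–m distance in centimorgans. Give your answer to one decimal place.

19.7 centimorgans

The two most frequent reciprocal classes, w M j and W m J, are the parental types, so the F1 was w M j / W m J.
The two rarest classes, w m j and W M J, are the double crossovers. Comparing them with the parentals, only the m allele has switched, so m is the middle locus and the order is w – m – j.
Crossovers in the m–j interval produce the single-crossover classes w M J and W m j (61 + 81 = 142) plus the double crossovers (23).
RF(m–j) = (142 + 23) / 837 = 165/837 = 0.1971 → 19.7 centimorgans.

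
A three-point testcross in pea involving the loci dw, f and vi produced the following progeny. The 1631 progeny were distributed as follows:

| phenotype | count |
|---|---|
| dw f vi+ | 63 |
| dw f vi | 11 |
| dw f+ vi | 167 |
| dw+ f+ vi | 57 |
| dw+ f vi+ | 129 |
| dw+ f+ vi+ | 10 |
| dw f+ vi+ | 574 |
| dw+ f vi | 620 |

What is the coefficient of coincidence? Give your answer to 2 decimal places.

The two most frequent reciprocal classes, dw+ f vi and dw f+ vi+, are the parental types, so the F1 was dw+ f vi / dw f+ vi+.
The two rarest classes, dw f vi and dw+ f+ vi+, are the double crossovers. Comparing them with the parentals, only the dw allele has switched, so dw is the middle locus and the order is vi – dw – f.
vi–dw: (296 + 21)/1631 = 0.1944; dw–f: (120 + 21)/1631 = 0.0865.
Expected DCO frequency = 0.1944 × 0.0865 ≈ 0.01682; observed = 21/1631 ≈ 0.01288.
Coefficient of coincidence = 0.01288/0.01682 ≈ 0.77.

0.77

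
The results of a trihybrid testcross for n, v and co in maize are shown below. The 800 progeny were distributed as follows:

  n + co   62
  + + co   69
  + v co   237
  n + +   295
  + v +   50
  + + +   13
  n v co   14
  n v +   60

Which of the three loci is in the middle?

The two most frequent reciprocal classes, + v co and n + +, are the parental types, so the F1 was + v co / n + +.
The two rarest classes, n v co and + + +, are the double crossovers. Comparing them with the parentals, only the n allele has switched, so n is the middle locus and the order is v – n – co.

n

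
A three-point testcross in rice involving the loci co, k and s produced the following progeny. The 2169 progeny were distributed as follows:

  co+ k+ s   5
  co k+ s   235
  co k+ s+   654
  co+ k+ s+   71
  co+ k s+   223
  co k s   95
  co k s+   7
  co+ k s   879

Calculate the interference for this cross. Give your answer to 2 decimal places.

The two most frequent reciprocal classes, co+ k s and co k+ s+, are the parental types, so the F1 was co+ k s / co k+ s+.
The two rarest classes, co+ k+ s and co k s+, are the double crossovers. Comparing them with the parentals, only the k allele has switched, so k is the middle locus and the order is co – k – s.
co–k: (166 + 12)/2169 = 0.0821; k–s: (458 + 12)/2169 = 0.2167.
Expected DCO frequency = 0.0821 × 0.2167 ≈ 0.01779; observed = 12/2169 ≈ 0.00553.
Coefficient of coincidence = 0.00553/0.01779 ≈ 0.31; interference = 1 − 0.31 = 0.69.

0.69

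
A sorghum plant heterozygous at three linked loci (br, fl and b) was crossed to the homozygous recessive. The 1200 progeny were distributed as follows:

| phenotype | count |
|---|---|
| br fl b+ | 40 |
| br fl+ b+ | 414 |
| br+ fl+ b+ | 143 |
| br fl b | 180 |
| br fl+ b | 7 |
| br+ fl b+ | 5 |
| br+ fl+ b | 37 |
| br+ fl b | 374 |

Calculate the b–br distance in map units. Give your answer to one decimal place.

The two most frequent reciprocal classes, br+ fl b and br fl+ b+, are the parental types, so the F1 was br+ fl b / br fl+ b+.
The two rarest classes, br+ fl b+ and br fl+ b, are the double crossovers. Comparing them with the parentals, only the b allele has switched, so b is the middle locus and the order is br – b – fl.
Crossovers in the br–b interval produce the single-crossover classes br fl b and br+ fl+ b+ (180 + 143 = 323) plus the double crossovers (12).
RF(br–b) = (323 + 12) / 1200 = 335/1200 = 0.2792 → 27.9 map units.

27.9 map units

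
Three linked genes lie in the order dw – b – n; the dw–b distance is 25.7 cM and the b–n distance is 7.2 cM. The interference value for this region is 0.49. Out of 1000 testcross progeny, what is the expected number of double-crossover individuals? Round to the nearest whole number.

Map distances give recombination frequencies of 0.257 and 0.072 for the two intervals.
With interference 0.49 (so coincidence = 0.51), expected double-crossover frequency = 0.257 × 0.072 × 0.51 = 0.00944.
Expected number = 0.00944 × 1000 = 9.44 ≈ 9.

9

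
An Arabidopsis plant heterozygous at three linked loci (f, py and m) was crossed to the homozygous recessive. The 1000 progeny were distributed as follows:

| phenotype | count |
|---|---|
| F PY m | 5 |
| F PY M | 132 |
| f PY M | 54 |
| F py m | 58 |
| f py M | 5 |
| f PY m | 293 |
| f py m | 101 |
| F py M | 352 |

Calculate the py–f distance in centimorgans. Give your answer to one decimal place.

The two most frequent reciprocal classes, f PY m and F py M, are the parental types, so the F1 was f PY m / F py M.
The two rarest classes, F PY m and f py M, are the double crossovers. Comparing them with the parentals, only the f allele has switched, so f is the middle locus and the order is m – f – py.
Crossovers in the f–py interval produce the single-crossover classes f py m and F PY M (101 + 132 = 233) plus the double crossovers (10).
RF(f–py) = (233 + 10) / 1000 = 243/1000 = 0.2430 → 24.3 centimorgans.

24.3 centimorgans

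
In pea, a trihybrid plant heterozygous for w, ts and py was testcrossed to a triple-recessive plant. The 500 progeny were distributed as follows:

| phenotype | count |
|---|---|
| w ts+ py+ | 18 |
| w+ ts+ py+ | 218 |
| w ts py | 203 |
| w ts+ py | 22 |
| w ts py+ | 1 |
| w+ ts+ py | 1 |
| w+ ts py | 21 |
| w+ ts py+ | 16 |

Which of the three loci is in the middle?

py

The two most frequent reciprocal classes, w ts py and w+ ts+ py+, are the parental types, so the F1 was w ts py / w+ ts+ py+.
The two rarest classes, w ts py+ and w+ ts+ py, are the double crossovers. Comparing them with the parentals, only the py allele has switched, so py is the middle locus and the order is ts – py – w.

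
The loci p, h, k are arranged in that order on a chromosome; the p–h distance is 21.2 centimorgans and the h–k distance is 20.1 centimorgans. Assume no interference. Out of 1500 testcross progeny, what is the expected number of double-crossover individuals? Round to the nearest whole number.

Map distances give recombination frequencies of 0.212 and 0.201 for the two intervals.
With no interference, expected double-crossover frequency = 0.212 × 0.201 = 0.04261.
Expected number = 0.04261 × 1500 = 63.92 ≈ 64.

64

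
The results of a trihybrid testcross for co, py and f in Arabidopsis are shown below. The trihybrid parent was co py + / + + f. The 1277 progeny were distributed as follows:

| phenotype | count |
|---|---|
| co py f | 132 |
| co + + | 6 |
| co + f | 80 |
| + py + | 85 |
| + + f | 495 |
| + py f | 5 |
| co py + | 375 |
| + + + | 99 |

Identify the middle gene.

The two rarest classes, co + + and + py f, are the double crossovers. Comparing them with the parentals, only the py allele has switched, so py is the middle locus and the order is co – py – f.

py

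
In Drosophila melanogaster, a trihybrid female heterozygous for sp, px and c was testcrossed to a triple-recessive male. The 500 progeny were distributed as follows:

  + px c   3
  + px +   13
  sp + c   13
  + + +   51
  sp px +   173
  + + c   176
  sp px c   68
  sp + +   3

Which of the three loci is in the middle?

px

The two most frequent reciprocal classes, + + c and sp px +, are the parental types, so the F1 was + + c / sp px +.
The two rarest classes, + px c and sp + +, are the double crossovers. Comparing them with the parentals, only the px allele has switched, so px is the middle locus and the order is c – px – sp.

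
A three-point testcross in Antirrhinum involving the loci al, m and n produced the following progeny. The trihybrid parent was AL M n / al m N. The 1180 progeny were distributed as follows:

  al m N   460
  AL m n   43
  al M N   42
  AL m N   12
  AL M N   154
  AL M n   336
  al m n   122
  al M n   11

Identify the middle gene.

al

The two rarest classes, al M n and AL m N, are the double crossovers. Comparing them with the parentals, only the al allele has switched, so al is the middle locus and the order is m – al – n.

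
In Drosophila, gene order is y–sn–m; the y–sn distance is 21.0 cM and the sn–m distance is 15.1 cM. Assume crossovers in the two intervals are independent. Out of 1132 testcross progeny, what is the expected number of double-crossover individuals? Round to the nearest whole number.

Map distances give recombination frequencies of 0.210 and 0.151 for the two intervals.
With no interference, expected double-crossover frequency = 0.210 × 0.151 = 0.03171.
Expected number = 0.03171 × 1132 = 35.90 ≈ 36.

36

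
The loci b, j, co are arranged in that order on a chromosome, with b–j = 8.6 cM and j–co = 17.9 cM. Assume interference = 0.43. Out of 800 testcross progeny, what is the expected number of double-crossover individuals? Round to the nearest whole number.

7

Map distances give recombination frequencies of 0.086 and 0.179 for the two intervals.
With interference 0.43 (so coincidence = 0.57), expected double-crossover frequency = 0.086 × 0.179 × 0.57 = 0.00877.
Expected number = 0.00877 × 800 = 7.02 ≈ 7.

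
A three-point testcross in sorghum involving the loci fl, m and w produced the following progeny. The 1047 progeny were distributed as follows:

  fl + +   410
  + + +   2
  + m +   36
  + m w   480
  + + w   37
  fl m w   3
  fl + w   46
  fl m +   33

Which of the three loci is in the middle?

The two most frequent reciprocal classes, + m w and fl + +, are the parental types, so the F1 was + m w / fl + +.
The two rarest classes, fl m w and + + +, are the double crossovers. Comparing them with the parentals, only the fl allele has switched, so fl is the middle locus and the order is m – fl – w.

fl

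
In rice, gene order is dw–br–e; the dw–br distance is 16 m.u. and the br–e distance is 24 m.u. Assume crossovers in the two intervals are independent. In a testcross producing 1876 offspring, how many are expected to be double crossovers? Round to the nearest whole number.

Map distances give recombination frequencies of 0.160 and 0.240 for the two intervals.
With no interference, expected double-crossover frequency = 0.160 × 0.240 = 0.03840.
Expected number = 0.03840 × 1876 = 72.04 ≈ 72.

72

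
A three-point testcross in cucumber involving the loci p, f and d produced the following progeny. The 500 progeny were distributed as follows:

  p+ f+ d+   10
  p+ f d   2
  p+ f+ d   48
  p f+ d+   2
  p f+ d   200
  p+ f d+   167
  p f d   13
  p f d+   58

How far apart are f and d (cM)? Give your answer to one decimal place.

5.4 cM

The two most frequent reciprocal classes, p f+ d and p+ f d+, are the parental types, so the F1 was p f+ d / p+ f d+.
The two rarest classes, p f+ d+ and p+ f d, are the double crossovers. Comparing them with the parentals, only the d allele has switched, so d is the middle locus and the order is f – d – p.
Crossovers in the f–d interval produce the single-crossover classes p f d and p+ f+ d+ (13 + 10 = 23) plus the double crossovers (4).
RF(f–d) = (23 + 4) / 500 = 27/500 = 0.0540 → 5.4 cM.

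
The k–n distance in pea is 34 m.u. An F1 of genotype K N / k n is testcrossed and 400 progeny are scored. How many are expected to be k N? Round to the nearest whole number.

A map distance of 34 m.u. corresponds to a recombination frequency of 0.340.
The F1 is K N / k n, so k N is a recombinant gamete class with expected frequency r/2 = 0.340/2 = 0.1700.
Expected number = 0.1700 × 400 = 68.00 ≈ 68.

68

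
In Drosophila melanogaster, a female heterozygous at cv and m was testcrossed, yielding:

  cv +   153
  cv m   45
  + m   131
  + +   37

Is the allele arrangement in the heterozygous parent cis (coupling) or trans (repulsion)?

The two most frequent classes are + m (131) and cv + (153); these are the parental (non-recombinant) types.
So the F1 carried + m on one chromosome and cv + on the other — the recessive alleles are on opposite chromosomes (trans / repulsion).

trans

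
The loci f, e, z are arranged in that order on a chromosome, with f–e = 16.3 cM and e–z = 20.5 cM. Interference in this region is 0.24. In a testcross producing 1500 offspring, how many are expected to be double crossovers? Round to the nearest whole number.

38

Map distances give recombination frequencies of 0.163 and 0.205 for the two intervals.
With interference 0.24 (so coincidence = 0.76), expected double-crossover frequency = 0.163 × 0.205 × 0.76 = 0.02540.
Expected number = 0.02540 × 1500 = 38.09 ≈ 38.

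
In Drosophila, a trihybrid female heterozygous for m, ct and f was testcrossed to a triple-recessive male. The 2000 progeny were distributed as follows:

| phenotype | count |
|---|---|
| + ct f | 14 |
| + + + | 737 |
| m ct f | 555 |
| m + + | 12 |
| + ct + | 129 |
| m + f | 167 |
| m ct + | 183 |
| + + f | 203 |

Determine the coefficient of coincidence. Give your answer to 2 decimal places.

0.39

The two most frequent reciprocal classes, + + + and m ct f, are the parental types, so the F1 was + + + / m ct f.
The two rarest classes, m + + and + ct f, are the double crossovers. Comparing them with the parentals, only the m allele has switched, so m is the middle locus and the order is f – m – ct.
f–m: (386 + 26)/2000 = 0.2060; m–ct: (296 + 26)/2000 = 0.1610.
Expected DCO frequency = 0.2060 × 0.1610 ≈ 0.03317; observed = 26/2000 ≈ 0.01300.
Coefficient of coincidence = 0.01300/0.03317 ≈ 0.39.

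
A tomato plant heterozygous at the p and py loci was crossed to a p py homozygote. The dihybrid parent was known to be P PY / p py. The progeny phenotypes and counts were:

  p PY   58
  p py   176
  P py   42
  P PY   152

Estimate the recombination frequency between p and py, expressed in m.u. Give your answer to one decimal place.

The recombinant classes are P py and p PY: 42 + 58 = 100.
Recombination frequency = 100/428 = 0.2336 ≈ 23.4%, i.e. 23.4 m.u.

23.4 m.u.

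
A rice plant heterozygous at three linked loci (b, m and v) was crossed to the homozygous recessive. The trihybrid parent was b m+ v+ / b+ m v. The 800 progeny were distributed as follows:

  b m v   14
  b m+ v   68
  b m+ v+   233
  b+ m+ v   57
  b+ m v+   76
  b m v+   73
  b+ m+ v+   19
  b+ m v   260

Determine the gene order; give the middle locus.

b

The two rarest classes, b+ m+ v+ and b m v, are the double crossovers. Comparing them with the parentals, only the b allele has switched, so b is the middle locus and the order is m – b – v.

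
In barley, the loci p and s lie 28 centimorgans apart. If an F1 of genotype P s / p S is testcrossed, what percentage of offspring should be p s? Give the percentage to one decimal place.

14.0%

A map distance of 28 centimorgans corresponds to a recombination frequency of 0.280.
The F1 is P s / p S, so p s is a recombinant gamete class with expected frequency r/2 = 0.280/2 = 0.1400.
That is 0.1400 = 14.0% of the progeny.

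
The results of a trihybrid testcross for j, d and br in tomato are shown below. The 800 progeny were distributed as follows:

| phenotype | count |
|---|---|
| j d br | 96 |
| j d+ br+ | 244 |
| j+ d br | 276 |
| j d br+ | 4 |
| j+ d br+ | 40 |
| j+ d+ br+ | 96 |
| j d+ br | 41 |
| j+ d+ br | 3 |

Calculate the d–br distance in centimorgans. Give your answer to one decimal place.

The two most frequent reciprocal classes, j+ d br and j d+ br+, are the parental types, so the F1 was j+ d br / j d+ br+.
The two rarest classes, j+ d+ br and j d br+, are the double crossovers. Comparing them with the parentals, only the d allele has switched, so d is the middle locus and the order is br – d – j.
Crossovers in the br–d interval produce the single-crossover classes j+ d br+ and j d+ br (40 + 41 = 81) plus the double crossovers (7).
RF(br–d) = (81 + 7) / 800 = 88/800 = 0.1100 → 11.0 centimorgans.

11.0 centimorgans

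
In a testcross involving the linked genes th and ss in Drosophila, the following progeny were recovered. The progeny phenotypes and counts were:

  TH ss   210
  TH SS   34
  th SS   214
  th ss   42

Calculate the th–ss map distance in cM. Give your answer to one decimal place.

The two most frequent classes, TH ss (210) and th SS (214), are the parental types, so the F1 was TH ss / th SS.
The recombinant classes are TH SS and th ss: 34 + 42 = 76.
Recombination frequency = 76/500 = 0.1520 ≈ 15.2%, i.e. 15.2 cM.

15.2 cM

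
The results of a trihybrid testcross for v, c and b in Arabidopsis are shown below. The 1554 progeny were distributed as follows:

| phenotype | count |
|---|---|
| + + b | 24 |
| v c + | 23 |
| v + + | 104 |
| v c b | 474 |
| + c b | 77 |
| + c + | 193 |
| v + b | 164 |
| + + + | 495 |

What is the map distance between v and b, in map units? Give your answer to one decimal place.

The two most frequent reciprocal classes, v c b and + + +, are the parental types, so the F1 was v c b / + + +.
The two rarest classes, v c + and + + b, are the double crossovers. Comparing them with the parentals, only the b allele has switched, so b is the middle locus and the order is c – b – v.
Crossovers in the b–v interval produce the single-crossover classes + c b and v + + (77 + 104 = 181) plus the double crossovers (47).
RF(b–v) = (181 + 47) / 1554 = 228/1554 = 0.1467 → 14.7 map units.

14.7 map units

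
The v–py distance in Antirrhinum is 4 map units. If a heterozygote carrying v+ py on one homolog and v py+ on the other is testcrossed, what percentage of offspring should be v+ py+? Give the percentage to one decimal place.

A map distance of 4 map units corresponds to a recombination frequency of 0.040.
The F1 is v+ py / v py+, so v+ py+ is a recombinant gamete class with expected frequency r/2 = 0.040/2 = 0.0200.
That is 0.0200 = 2.0% of the progeny.

2.0%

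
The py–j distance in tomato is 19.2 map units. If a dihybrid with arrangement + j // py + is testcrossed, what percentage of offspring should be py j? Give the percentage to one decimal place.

A map distance of 19.2 map units corresponds to a recombination frequency of 0.192.
The F1 is + j / py +, so py j is a recombinant gamete class with expected frequency r/2 = 0.192/2 = 0.0960.
That is 0.0960 = 9.6% of the progeny.

9.6%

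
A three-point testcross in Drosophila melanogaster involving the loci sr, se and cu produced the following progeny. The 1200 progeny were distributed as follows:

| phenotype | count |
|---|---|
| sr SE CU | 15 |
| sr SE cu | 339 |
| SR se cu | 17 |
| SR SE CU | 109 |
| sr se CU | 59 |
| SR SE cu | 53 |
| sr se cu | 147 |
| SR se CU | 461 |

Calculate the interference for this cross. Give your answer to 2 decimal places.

The two most frequent reciprocal classes, sr SE cu and SR se CU, are the parental types, so the F1 was sr SE cu / SR se CU.
The two rarest classes, sr SE CU and SR se cu, are the double crossovers. Comparing them with the parentals, only the cu allele has switched, so cu is the middle locus and the order is se – cu – sr.
se–cu: (256 + 32)/1200 = 0.2400; cu–sr: (112 + 32)/1200 = 0.1200.
Expected DCO frequency = 0.2400 × 0.1200 ≈ 0.02880; observed = 32/1200 ≈ 0.02667.
Coefficient of coincidence = 0.02667/0.02880 ≈ 0.93; interference = 1 − 0.93 = 0.07.

0.07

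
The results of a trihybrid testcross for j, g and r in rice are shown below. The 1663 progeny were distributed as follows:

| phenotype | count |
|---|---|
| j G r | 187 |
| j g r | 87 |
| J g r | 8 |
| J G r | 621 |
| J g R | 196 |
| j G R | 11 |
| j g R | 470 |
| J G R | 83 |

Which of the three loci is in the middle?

The two most frequent reciprocal classes, j g R and J G r, are the parental types, so the F1 was j g R / J G r.
The two rarest classes, j G R and J g r, are the double crossovers. Comparing them with the parentals, only the g allele has switched, so g is the middle locus and the order is r – g – j.

g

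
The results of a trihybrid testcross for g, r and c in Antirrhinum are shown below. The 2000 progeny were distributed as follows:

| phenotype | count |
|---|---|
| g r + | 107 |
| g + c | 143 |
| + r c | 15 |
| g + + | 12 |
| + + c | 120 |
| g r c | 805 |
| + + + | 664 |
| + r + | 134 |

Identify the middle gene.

g

The two most frequent reciprocal classes, g r c and + + +, are the parental types, so the F1 was g r c / + + +.
The two rarest classes, + r c and g + +, are the double crossovers. Comparing them with the parentals, only the g allele has switched, so g is the middle locus and the order is c – g – r.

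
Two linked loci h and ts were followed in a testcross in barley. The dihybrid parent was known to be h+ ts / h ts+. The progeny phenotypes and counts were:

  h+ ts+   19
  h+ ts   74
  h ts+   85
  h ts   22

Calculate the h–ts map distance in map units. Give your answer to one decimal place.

The recombinant classes are h+ ts+ and h ts: 19 + 22 = 41.
Recombination frequency = 41/200 = 0.2050 ≈ 20.5%, i.e. 20.5 map units.

20.5 map units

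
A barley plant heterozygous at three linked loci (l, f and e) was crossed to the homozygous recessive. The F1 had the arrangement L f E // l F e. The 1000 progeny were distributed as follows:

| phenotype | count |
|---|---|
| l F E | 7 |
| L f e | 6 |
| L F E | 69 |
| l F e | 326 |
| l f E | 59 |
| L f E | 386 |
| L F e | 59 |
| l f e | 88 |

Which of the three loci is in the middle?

The two rarest classes, L f e and l F E, are the double crossovers. Comparing them with the parentals, only the e allele has switched, so e is the middle locus and the order is l – e – f.

e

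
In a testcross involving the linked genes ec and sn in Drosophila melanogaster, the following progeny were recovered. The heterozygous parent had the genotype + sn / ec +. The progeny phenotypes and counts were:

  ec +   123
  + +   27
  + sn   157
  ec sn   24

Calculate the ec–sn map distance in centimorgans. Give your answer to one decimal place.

15.4 centimorgans

The recombinant classes are + + and ec sn: 27 + 24 = 51.
Recombination frequency = 51/331 = 0.1541 ≈ 15.4%, i.e. 15.4 centimorgans.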